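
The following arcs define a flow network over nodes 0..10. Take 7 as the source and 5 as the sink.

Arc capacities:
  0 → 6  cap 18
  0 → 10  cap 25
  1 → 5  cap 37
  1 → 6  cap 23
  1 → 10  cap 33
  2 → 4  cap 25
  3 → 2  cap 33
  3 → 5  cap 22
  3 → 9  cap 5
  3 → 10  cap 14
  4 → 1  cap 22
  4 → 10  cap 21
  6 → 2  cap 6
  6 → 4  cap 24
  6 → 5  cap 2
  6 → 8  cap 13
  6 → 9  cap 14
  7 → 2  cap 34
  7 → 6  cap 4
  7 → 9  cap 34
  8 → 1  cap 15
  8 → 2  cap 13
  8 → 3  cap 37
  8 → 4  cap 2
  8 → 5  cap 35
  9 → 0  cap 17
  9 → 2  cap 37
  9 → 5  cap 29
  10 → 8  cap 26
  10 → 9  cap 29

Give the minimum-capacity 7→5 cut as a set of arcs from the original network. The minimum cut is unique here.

augment #1: 7→6→5 push 2
augment #2: 7→9→5 push 29
augment #3: 7→6→8→5 push 2
augment #4: 7→2→4→1→5 push 22
augment #5: 7→2→4→10→8→5 push 3
augment #6: 7→9→0→6→8→5 push 5
max flow = 63; residual-reachable set from 7 gives S-side
cut edges (S→T): {(2,4), (7,6), (7,9)} total cap 63

Min-cut arcs: {(2,4), (7,6), (7,9)} (total capacity 63)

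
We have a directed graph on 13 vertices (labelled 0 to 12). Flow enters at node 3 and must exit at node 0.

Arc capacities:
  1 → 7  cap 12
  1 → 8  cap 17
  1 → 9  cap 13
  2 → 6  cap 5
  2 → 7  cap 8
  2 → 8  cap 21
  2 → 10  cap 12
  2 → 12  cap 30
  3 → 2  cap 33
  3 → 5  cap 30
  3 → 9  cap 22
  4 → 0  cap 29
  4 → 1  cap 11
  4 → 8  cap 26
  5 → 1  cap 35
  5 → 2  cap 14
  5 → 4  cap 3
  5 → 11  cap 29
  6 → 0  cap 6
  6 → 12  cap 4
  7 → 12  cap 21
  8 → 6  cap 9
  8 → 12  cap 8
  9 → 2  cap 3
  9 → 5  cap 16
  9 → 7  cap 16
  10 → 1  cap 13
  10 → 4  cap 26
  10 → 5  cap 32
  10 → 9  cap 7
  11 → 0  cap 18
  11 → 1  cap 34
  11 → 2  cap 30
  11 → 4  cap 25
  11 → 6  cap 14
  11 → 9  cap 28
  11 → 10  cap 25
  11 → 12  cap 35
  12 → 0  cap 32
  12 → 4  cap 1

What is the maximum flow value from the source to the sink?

Maximum flow value: 83

augment #1: 3→2→6→0 bottleneck 5, total now 5
augment #2: 3→2→12→0 bottleneck 28, total now 33
augment #3: 3→5→4→0 bottleneck 3, total now 36
augment #4: 3→5→11→0 bottleneck 18, total now 54
augment #5: 3→5→2→12→0 bottleneck 2, total now 56
augment #6: 3→5→11→4→0 bottleneck 7, total now 63
augment #7: 3→9→7→12→0 bottleneck 2, total now 65
augment #8: 3→9→2→8→6→0 bottleneck 1, total now 66
augment #9: 3→9→2→10→4→0 bottleneck 2, total now 68
augment #10: 3→9→5→11→4→0 bottleneck 4, total now 72
augment #11: 3→9→7→12→4→0 bottleneck 1, total now 73
augment #12: 3→9→5→2→10→4→0 bottleneck 10, total now 83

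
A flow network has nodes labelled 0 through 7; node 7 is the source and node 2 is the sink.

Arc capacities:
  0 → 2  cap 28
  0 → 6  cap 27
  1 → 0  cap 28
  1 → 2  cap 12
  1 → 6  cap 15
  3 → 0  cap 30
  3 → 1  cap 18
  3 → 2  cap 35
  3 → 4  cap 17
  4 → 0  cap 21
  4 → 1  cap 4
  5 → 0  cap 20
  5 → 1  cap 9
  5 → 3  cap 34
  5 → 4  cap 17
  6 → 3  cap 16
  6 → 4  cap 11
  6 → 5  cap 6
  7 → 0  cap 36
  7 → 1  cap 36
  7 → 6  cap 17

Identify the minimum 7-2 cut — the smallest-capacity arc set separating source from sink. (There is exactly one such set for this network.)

Min-cut arcs: {(0,2), (1,2), (6,3), (6,5)} (total capacity 62)

augment #1: 7→0→2 push 28
augment #2: 7→1→2 push 12
augment #3: 7→6→3→2 push 16
augment #4: 7→6→5→3→2 push 1
augment #5: 7→0→6→5→3→2 push 5
max flow = 62; residual-reachable set from 7 gives S-side
cut edges (S→T): {(0,2), (1,2), (6,3), (6,5)} total cap 62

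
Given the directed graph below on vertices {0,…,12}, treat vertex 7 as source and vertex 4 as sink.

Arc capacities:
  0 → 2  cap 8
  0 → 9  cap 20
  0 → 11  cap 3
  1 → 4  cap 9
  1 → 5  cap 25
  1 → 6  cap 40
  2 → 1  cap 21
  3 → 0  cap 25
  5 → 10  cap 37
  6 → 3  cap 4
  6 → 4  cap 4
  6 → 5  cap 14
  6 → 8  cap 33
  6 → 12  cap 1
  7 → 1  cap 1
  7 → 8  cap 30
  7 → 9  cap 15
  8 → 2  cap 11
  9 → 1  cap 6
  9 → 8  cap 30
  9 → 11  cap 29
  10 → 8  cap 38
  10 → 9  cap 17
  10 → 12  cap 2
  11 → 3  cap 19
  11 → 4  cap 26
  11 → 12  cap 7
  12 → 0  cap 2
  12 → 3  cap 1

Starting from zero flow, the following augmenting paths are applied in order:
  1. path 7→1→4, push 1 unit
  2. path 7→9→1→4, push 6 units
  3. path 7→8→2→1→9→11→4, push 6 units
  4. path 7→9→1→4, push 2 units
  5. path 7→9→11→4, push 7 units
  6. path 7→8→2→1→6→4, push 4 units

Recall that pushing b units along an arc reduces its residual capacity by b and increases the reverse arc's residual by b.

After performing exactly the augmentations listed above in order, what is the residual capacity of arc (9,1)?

after path 1 (7→1→4, push 1): res(9,1)=6
after path 2 (7→9→1→4, push 6): res(9,1)=0
after path 3 (7→8→2→1→9→11→4, push 6): res(9,1)=6
after path 4 (7→9→1→4, push 2): res(9,1)=4
after path 5 (7→9→11→4, push 7): res(9,1)=4
after path 6 (7→8→2→1→6→4, push 4): res(9,1)=4

Residual capacity of (9,1): 4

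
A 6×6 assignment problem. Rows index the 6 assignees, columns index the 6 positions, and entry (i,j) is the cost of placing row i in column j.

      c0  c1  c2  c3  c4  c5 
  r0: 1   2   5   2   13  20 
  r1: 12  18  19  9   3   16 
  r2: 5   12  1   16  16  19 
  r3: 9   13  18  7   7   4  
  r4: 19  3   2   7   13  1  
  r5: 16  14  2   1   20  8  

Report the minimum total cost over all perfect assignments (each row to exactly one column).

Minimum assignment cost: 13

optimal assignment: row0→col0 (cost 1), row1→col4 (cost 3), row2→col2 (cost 1), row3→col5 (cost 4), row4→col1 (cost 3), row5→col3 (cost 1)
total = 1 + 3 + 1 + 4 + 3 + 1 = 13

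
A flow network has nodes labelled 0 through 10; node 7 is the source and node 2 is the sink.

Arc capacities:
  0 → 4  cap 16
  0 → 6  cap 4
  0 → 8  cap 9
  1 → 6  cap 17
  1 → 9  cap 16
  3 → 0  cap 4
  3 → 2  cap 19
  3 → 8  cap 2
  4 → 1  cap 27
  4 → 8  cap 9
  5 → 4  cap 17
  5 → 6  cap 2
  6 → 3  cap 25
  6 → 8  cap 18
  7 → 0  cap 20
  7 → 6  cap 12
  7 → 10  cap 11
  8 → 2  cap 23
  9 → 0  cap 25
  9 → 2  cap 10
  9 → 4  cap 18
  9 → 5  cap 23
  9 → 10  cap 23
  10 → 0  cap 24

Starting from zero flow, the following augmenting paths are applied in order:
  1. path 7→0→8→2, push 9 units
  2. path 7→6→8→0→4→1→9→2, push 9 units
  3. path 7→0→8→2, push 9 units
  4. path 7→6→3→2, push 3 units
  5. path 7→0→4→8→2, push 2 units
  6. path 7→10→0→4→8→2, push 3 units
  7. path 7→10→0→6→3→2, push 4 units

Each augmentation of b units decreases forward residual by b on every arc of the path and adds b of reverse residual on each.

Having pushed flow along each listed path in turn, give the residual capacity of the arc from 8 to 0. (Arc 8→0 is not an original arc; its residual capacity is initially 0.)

Residual capacity of (8,0): 9

after path 1 (7→0→8→2, push 9): res(8,0)=9
after path 2 (7→6→8→0→4→1→9→2, push 9): res(8,0)=0
after path 3 (7→0→8→2, push 9): res(8,0)=9
after path 4 (7→6→3→2, push 3): res(8,0)=9
after path 5 (7→0→4→8→2, push 2): res(8,0)=9
after path 6 (7→10→0→4→8→2, push 3): res(8,0)=9
after path 7 (7→10→0→6→3→2, push 4): res(8,0)=9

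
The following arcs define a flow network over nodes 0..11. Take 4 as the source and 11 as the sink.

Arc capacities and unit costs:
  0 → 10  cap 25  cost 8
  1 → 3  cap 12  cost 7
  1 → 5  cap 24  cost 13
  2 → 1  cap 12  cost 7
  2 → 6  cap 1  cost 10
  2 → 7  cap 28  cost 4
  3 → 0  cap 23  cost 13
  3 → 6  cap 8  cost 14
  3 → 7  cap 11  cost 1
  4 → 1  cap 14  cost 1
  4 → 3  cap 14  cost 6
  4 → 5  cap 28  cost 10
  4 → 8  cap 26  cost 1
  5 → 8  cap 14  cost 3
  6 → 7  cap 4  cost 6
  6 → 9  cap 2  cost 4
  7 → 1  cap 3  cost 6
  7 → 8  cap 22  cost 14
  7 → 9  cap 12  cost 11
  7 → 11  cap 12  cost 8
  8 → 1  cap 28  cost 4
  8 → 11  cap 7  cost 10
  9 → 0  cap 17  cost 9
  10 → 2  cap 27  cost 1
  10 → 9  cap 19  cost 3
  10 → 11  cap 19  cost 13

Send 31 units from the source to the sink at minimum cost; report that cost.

shortest-cost path #1: 4→8→11 push 7 @ unit cost 11 (adds 77)
shortest-cost path #2: 4→3→7→11 push 11 @ unit cost 15 (adds 165)
shortest-cost path #3: 4→3→6→7→11 push 1 @ unit cost 34 (adds 34)
shortest-cost path #4: 4→3→0→10→11 push 2 @ unit cost 40 (adds 80)
shortest-cost path #5: 4→1→3→0→10→11 push 10 @ unit cost 42 (adds 420)
total cost = 776

Minimum cost for 31 units: 776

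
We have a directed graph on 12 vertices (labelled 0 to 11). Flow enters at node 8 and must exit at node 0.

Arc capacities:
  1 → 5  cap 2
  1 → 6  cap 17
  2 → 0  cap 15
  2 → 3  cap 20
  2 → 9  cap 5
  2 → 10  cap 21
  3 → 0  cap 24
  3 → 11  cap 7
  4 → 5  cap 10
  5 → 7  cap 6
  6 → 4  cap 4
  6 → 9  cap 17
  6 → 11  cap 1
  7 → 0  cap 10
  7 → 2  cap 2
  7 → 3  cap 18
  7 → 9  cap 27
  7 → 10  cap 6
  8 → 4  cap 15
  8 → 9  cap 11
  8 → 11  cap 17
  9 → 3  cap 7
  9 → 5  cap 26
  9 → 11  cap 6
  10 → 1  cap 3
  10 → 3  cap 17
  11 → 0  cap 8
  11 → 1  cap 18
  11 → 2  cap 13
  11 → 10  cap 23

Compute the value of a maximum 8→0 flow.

Maximum flow value: 34

augment #1: 8→11→0 bottleneck 8, total now 8
augment #2: 8→9→3→0 bottleneck 7, total now 15
augment #3: 8→11→2→0 bottleneck 9, total now 24
augment #4: 8→4→5→7→0 bottleneck 6, total now 30
augment #5: 8→9→11→2→0 bottleneck 4, total now 34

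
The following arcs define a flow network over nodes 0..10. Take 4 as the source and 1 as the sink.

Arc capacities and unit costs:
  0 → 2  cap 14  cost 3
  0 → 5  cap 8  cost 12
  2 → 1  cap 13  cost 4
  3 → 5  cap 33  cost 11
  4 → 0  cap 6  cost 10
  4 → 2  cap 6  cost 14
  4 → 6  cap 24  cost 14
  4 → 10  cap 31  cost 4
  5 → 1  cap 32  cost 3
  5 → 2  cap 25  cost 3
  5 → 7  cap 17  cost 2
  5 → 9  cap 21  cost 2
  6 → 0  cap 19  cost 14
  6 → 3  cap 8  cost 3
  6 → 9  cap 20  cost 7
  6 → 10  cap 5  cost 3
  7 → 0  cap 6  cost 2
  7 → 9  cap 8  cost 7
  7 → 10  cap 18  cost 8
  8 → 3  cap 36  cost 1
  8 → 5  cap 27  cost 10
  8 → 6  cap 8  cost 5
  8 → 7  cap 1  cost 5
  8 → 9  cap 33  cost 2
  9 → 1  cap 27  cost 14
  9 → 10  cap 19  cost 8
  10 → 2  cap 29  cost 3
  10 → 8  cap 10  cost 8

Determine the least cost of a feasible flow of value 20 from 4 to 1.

shortest-cost path #1: 4→10→2→1 push 13 @ unit cost 11 (adds 143)
shortest-cost path #2: 4→0→5→1 push 6 @ unit cost 25 (adds 150)
shortest-cost path #3: 4→10→8→5→1 push 1 @ unit cost 25 (adds 25)
total cost = 318

Minimum cost for 20 units: 318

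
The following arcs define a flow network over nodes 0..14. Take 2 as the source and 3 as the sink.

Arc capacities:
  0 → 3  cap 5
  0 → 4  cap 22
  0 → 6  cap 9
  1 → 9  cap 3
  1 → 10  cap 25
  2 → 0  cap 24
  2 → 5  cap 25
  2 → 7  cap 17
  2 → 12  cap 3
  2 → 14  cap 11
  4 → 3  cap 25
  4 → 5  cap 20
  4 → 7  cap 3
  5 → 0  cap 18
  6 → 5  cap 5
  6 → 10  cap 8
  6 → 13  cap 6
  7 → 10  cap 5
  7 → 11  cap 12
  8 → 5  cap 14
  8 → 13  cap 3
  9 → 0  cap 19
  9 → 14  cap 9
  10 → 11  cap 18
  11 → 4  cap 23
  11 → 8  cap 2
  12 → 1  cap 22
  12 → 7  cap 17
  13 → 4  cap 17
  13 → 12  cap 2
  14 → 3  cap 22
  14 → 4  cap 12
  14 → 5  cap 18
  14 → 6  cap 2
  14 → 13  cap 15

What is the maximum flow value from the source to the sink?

augment #1: 2→0→3 bottleneck 5, total now 5
augment #2: 2→14→3 bottleneck 11, total now 16
augment #3: 2→0→4→3 bottleneck 19, total now 35
augment #4: 2→5→0→4→3 bottleneck 3, total now 38
augment #5: 2→7→11→4→3 bottleneck 3, total now 41
augment #6: 2→12→1→9→14→3 bottleneck 3, total now 44

Maximum flow value: 44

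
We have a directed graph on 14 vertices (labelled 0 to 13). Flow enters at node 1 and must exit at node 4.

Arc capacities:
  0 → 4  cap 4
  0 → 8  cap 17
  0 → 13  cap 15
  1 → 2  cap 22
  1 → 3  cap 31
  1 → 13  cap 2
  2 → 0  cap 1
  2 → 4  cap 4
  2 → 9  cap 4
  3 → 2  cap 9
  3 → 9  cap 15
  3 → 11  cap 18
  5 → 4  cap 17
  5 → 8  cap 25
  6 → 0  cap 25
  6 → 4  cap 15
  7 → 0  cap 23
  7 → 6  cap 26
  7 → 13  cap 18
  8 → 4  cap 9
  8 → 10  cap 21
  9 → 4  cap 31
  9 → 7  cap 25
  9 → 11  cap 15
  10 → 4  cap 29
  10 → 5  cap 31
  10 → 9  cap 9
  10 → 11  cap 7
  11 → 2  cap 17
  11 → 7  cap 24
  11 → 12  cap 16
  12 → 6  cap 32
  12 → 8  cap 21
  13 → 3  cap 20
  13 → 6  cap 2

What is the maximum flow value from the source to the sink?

Maximum flow value: 42

augment #1: 1→2→4 bottleneck 4, total now 4
augment #2: 1→2→0→4 bottleneck 1, total now 5
augment #3: 1→2→9→4 bottleneck 4, total now 9
augment #4: 1→3→9→4 bottleneck 15, total now 24
augment #5: 1→13→6→4 bottleneck 2, total now 26
augment #6: 1→3→11→7→0→4 bottleneck 3, total now 29
augment #7: 1→3→11→7→6→4 bottleneck 13, total now 42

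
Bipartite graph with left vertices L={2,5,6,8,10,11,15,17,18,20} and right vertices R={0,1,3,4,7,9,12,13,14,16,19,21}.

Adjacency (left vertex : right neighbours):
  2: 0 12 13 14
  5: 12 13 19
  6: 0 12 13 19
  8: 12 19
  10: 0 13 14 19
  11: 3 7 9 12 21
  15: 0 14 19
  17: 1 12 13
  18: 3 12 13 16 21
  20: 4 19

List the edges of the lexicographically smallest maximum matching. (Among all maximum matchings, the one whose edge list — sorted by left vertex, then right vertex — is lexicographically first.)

Lex-smallest maximum matching: {(2,0), (5,12), (6,13), (8,19), (10,14), (11,3), (17,1), (18,16), (20,4)}

|M| = 9 (so the lex-smallest maximum matching has 9 edges)
process left vertices in ascending order; for each, take the smallest-labelled available neighbour that still permits 9 edges overall, or leave it unmatched if none does
lex-smallest matching: {2-0, 5-12, 6-13, 8-19, 10-14, 11-3, 17-1, 18-16, 20-4}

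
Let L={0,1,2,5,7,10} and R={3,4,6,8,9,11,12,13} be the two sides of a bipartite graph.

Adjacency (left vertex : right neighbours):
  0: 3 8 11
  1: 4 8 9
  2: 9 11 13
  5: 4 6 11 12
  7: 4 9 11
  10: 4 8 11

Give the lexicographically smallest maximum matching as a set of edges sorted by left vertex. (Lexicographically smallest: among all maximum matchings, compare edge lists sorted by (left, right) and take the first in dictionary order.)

Lex-smallest maximum matching: {(0,3), (1,4), (2,9), (5,6), (7,11), (10,8)}

|M| = 6 (so the lex-smallest maximum matching has 6 edges)
process left vertices in ascending order; for each, take the smallest-labelled available neighbour that still permits 6 edges overall, or leave it unmatched if none does
lex-smallest matching: {0-3, 1-4, 2-9, 5-6, 7-11, 10-8}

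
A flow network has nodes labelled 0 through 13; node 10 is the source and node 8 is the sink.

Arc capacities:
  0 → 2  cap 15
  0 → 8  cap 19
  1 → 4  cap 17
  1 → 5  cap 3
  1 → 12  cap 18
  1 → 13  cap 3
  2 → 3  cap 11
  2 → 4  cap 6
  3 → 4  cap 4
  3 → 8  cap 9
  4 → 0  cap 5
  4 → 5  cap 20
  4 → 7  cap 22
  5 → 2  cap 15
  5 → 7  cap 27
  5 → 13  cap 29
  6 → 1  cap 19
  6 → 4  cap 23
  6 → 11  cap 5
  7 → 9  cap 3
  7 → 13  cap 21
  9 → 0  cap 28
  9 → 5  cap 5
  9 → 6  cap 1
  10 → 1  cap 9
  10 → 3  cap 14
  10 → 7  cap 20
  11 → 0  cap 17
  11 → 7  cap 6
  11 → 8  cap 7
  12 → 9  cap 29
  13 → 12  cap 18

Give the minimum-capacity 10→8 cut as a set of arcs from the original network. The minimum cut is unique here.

augment #1: 10→3→8 push 9
augment #2: 10→1→4→0→8 push 5
augment #3: 10→7→9→0→8 push 3
augment #4: 10→1→12→9→0→8 push 4
augment #5: 10→7→13→12→9→0→8 push 7
augment #6: 10→7→13→12→9→6→11→8 push 1
max flow = 29; residual-reachable set from 10 gives S-side
cut edges (S→T): {(0,8), (3,8), (9,6)} total cap 29

Min-cut arcs: {(0,8), (3,8), (9,6)} (total capacity 29)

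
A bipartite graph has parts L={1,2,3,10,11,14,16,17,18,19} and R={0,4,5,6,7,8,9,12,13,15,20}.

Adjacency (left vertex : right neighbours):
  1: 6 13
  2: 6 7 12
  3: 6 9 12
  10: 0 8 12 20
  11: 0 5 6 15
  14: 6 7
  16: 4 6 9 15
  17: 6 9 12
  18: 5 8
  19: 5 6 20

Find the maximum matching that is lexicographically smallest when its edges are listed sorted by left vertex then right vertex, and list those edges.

|M| = 10 (so the lex-smallest maximum matching has 10 edges)
process left vertices in ascending order; for each, take the smallest-labelled available neighbour that still permits 10 edges overall, or leave it unmatched if none does
lex-smallest matching: {1-13, 2-6, 3-9, 10-0, 11-5, 14-7, 16-4, 17-12, 18-8, 19-20}

Lex-smallest maximum matching: {(1,13), (2,6), (3,9), (10,0), (11,5), (14,7), (16,4), (17,12), (18,8), (19,20)}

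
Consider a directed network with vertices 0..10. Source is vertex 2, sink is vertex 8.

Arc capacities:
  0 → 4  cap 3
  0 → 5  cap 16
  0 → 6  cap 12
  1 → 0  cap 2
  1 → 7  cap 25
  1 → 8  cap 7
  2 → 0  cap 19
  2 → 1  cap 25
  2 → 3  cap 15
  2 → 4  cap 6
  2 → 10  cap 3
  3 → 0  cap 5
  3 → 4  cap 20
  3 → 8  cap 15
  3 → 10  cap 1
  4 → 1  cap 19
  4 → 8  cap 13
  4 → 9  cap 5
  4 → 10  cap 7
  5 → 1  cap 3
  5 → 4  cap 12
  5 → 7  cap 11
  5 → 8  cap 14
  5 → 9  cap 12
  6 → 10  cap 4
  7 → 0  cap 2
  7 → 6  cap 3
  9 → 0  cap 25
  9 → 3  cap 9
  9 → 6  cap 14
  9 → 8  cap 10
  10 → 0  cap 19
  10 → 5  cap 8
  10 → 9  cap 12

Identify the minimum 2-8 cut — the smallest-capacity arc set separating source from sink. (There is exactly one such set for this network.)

augment #1: 2→1→8 push 7
augment #2: 2→3→8 push 15
augment #3: 2→4→8 push 6
augment #4: 2→0→4→8 push 3
augment #5: 2→0→5→8 push 14
augment #6: 2→10→9→8 push 3
augment #7: 2→0→5→4→8 push 2
augment #8: 2→1→0→6→10→9→8 push 2
augment #9: 2→1→7→6→10→9→8 push 2
max flow = 54; residual-reachable set from 2 gives S-side
cut edges (S→T): {(0,4), (0,5), (1,8), (2,3), (2,4), (2,10), (6,10)} total cap 54

Min-cut arcs: {(0,4), (0,5), (1,8), (2,3), (2,4), (2,10), (6,10)} (total capacity 54)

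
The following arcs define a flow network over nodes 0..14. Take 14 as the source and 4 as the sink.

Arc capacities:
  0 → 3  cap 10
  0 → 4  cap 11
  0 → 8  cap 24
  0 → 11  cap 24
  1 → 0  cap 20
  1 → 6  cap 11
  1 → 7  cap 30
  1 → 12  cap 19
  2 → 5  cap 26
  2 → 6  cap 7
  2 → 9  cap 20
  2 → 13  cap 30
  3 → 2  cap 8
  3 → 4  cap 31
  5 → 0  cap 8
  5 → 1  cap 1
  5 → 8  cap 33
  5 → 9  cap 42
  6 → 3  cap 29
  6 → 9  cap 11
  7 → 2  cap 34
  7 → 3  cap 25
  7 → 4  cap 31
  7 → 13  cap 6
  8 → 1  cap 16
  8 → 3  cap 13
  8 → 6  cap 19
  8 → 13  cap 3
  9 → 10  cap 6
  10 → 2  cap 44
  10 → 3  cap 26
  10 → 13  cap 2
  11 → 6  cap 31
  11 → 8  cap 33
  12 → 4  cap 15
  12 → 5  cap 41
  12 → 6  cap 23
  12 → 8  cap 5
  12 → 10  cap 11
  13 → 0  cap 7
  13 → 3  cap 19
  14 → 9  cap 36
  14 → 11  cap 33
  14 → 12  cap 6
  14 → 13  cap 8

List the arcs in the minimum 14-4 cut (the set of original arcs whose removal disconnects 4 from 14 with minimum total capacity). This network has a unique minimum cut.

Min-cut arcs: {(9,10), (14,11), (14,12), (14,13)} (total capacity 53)

augment #1: 14→12→4 push 6
augment #2: 14→13→0→4 push 7
augment #3: 14→13→3→4 push 1
augment #4: 14→9→10→3→4 push 6
augment #5: 14→11→6→3→4 push 24
augment #6: 14→11→8→1→0→4 push 4
augment #7: 14→11→8→1→7→4 push 5
max flow = 53; residual-reachable set from 14 gives S-side
cut edges (S→T): {(9,10), (14,11), (14,12), (14,13)} total cap 53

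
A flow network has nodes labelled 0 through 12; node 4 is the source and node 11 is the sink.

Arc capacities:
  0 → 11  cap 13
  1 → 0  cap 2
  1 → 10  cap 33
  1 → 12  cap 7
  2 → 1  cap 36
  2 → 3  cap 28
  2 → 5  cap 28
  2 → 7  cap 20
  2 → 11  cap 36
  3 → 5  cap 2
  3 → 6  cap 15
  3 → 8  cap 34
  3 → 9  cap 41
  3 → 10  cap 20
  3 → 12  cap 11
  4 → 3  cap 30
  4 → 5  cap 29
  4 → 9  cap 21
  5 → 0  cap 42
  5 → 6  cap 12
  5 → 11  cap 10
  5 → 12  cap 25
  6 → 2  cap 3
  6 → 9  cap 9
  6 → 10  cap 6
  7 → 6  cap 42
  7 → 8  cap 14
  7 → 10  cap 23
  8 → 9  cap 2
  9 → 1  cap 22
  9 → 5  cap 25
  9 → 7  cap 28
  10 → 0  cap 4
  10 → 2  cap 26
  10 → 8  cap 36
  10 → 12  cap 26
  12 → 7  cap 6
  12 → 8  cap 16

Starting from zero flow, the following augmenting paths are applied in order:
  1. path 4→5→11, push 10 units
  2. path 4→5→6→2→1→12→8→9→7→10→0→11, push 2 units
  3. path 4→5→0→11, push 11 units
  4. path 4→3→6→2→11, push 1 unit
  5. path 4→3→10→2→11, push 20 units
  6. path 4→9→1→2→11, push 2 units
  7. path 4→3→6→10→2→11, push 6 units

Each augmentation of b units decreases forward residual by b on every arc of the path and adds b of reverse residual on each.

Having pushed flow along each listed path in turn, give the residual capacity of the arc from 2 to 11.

Residual capacity of (2,11): 7

after path 1 (4→5→11, push 10): res(2,11)=36
after path 2 (4→5→6→2→1→12→8→9→7→10→0→11, push 2): res(2,11)=36
after path 3 (4→5→0→11, push 11): res(2,11)=36
after path 4 (4→3→6→2→11, push 1): res(2,11)=35
after path 5 (4→3→10→2→11, push 20): res(2,11)=15
after path 6 (4→9→1→2→11, push 2): res(2,11)=13
after path 7 (4→3→6→10→2→11, push 6): res(2,11)=7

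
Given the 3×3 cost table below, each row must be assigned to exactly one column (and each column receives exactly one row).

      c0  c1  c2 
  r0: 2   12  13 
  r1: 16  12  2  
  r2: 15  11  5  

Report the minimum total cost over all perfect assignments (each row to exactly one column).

optimal assignment: row0→col0 (cost 2), row1→col2 (cost 2), row2→col1 (cost 11)
total = 2 + 2 + 11 = 15

Minimum assignment cost: 15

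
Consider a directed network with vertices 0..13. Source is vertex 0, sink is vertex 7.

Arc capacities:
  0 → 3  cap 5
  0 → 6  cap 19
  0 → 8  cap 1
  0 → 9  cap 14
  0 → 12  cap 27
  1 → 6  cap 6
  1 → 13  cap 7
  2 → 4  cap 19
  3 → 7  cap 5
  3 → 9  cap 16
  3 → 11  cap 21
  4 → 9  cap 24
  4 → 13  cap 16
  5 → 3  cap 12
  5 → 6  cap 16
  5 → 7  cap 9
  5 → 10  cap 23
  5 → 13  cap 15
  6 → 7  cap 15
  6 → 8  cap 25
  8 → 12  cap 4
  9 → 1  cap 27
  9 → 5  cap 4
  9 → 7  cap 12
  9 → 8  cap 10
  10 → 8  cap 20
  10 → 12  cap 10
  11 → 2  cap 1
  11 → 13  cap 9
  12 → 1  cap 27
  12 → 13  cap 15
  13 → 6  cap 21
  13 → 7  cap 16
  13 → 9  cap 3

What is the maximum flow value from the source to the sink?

augment #1: 0→3→7 bottleneck 5, total now 5
augment #2: 0→6→7 bottleneck 15, total now 20
augment #3: 0→9→7 bottleneck 12, total now 32
augment #4: 0→9→5→7 bottleneck 2, total now 34
augment #5: 0→12→13→7 bottleneck 15, total now 49
augment #6: 0→12→1→13→7 bottleneck 1, total now 50
augment #7: 0→12→1→13→9→5→7 bottleneck 2, total now 52

Maximum flow value: 52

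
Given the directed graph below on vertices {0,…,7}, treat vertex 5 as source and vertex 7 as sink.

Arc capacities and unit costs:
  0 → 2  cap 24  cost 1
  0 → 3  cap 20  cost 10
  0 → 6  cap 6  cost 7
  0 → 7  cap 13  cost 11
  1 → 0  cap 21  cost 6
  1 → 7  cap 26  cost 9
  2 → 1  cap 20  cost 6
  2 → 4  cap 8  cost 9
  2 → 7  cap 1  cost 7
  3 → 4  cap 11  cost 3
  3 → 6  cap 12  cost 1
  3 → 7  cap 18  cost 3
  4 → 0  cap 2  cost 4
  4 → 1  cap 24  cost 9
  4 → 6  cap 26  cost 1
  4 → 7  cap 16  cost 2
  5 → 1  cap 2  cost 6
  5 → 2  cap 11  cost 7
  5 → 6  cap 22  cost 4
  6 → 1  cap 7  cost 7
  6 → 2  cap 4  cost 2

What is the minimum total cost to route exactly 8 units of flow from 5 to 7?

shortest-cost path #1: 5→6→2→7 push 1 @ unit cost 13 (adds 13)
shortest-cost path #2: 5→1→7 push 2 @ unit cost 15 (adds 30)
shortest-cost path #3: 5→6→2→4→7 push 3 @ unit cost 17 (adds 51)
shortest-cost path #4: 5→2→4→7 push 2 @ unit cost 18 (adds 36)
total cost = 130

Minimum cost for 8 units: 130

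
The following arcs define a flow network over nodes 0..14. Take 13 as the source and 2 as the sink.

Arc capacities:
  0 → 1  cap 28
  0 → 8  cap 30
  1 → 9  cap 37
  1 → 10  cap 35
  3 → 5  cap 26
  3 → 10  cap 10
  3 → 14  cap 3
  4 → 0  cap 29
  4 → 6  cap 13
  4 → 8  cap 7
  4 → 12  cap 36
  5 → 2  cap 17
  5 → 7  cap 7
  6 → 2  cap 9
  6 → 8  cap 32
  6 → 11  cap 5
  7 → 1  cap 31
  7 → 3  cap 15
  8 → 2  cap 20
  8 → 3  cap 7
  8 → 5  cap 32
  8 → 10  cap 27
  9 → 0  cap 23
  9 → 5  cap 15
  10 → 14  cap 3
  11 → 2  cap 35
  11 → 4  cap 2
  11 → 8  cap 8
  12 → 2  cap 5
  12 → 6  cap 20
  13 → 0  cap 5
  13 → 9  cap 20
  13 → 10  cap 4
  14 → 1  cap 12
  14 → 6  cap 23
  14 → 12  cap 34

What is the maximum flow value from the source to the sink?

augment #1: 13→0→8→2 bottleneck 5, total now 5
augment #2: 13→9→5→2 bottleneck 15, total now 20
augment #3: 13→9→0→8→2 bottleneck 5, total now 25
augment #4: 13→10→14→6→2 bottleneck 3, total now 28

Maximum flow value: 28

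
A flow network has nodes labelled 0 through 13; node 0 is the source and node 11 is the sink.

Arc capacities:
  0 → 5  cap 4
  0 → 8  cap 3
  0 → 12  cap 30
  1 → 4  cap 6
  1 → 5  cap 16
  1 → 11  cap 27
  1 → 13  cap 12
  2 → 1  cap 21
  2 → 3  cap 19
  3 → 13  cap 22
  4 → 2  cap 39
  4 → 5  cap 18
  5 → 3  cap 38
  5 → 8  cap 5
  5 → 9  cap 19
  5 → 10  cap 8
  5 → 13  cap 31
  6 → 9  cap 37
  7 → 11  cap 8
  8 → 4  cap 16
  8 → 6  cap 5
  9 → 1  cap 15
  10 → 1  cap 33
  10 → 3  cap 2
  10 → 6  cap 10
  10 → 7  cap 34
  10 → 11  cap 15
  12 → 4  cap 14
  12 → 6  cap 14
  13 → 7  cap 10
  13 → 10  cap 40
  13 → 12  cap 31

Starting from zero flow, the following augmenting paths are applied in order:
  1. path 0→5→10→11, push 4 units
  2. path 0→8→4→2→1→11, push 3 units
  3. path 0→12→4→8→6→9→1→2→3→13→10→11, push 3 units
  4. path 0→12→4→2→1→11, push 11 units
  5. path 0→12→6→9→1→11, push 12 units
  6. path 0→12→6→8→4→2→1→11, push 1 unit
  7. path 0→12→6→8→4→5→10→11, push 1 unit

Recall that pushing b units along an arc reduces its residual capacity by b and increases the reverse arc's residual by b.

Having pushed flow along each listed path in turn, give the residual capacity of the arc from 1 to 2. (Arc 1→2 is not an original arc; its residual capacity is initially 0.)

Residual capacity of (1,2): 12

after path 1 (0→5→10→11, push 4): res(1,2)=0
after path 2 (0→8→4→2→1→11, push 3): res(1,2)=3
after path 3 (0→12→4→8→6→9→1→2→3→13→10→11, push 3): res(1,2)=0
after path 4 (0→12→4→2→1→11, push 11): res(1,2)=11
after path 5 (0→12→6→9→1→11, push 12): res(1,2)=11
after path 6 (0→12→6→8→4→2→1→11, push 1): res(1,2)=12
after path 7 (0→12→6→8→4→5→10→11, push 1): res(1,2)=12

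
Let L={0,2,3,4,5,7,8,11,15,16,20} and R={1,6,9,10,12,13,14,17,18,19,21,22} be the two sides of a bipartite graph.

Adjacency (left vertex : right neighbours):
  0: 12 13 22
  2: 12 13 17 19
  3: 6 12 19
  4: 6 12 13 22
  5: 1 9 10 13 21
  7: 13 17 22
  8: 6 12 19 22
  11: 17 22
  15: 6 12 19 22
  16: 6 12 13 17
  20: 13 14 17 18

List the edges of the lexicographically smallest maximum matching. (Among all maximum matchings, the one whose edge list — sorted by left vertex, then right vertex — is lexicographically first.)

|M| = 8 (so the lex-smallest maximum matching has 8 edges)
process left vertices in ascending order; for each, take the smallest-labelled available neighbour that still permits 8 edges overall, or leave it unmatched if none does
lex-smallest matching: {0-12, 2-13, 3-6, 4-22, 5-1, 7-17, 8-19, 20-14}

Lex-smallest maximum matching: {(0,12), (2,13), (3,6), (4,22), (5,1), (7,17), (8,19), (20,14)}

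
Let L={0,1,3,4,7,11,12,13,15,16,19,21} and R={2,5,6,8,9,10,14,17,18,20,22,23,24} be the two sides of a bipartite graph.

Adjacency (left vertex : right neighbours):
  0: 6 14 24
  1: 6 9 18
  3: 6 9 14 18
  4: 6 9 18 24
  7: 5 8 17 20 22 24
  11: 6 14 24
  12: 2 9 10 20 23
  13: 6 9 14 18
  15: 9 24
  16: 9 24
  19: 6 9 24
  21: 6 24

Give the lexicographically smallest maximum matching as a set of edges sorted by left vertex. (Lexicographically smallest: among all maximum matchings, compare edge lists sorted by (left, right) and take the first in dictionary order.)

|M| = 7 (so the lex-smallest maximum matching has 7 edges)
process left vertices in ascending order; for each, take the smallest-labelled available neighbour that still permits 7 edges overall, or leave it unmatched if none does
lex-smallest matching: {0-6, 1-9, 3-14, 4-18, 7-5, 11-24, 12-2}

Lex-smallest maximum matching: {(0,6), (1,9), (3,14), (4,18), (7,5), (11,24), (12,2)}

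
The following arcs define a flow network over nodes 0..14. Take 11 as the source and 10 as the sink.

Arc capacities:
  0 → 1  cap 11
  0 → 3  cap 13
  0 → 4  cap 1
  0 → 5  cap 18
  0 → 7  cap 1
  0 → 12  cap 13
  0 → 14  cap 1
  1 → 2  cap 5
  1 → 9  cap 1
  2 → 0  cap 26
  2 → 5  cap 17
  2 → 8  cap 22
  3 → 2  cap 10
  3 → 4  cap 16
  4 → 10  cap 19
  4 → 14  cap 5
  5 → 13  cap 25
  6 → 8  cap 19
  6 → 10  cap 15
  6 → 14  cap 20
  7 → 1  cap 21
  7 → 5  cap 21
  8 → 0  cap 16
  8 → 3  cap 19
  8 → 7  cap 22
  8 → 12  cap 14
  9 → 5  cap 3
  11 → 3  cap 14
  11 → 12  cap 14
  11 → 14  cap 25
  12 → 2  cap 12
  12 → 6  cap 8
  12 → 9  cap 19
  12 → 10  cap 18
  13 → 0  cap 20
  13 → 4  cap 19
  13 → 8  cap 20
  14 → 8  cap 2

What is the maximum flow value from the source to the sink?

augment #1: 11→12→10 bottleneck 14, total now 14
augment #2: 11→3→4→10 bottleneck 14, total now 28
augment #3: 11→14→8→12→10 bottleneck 2, total now 30

Maximum flow value: 30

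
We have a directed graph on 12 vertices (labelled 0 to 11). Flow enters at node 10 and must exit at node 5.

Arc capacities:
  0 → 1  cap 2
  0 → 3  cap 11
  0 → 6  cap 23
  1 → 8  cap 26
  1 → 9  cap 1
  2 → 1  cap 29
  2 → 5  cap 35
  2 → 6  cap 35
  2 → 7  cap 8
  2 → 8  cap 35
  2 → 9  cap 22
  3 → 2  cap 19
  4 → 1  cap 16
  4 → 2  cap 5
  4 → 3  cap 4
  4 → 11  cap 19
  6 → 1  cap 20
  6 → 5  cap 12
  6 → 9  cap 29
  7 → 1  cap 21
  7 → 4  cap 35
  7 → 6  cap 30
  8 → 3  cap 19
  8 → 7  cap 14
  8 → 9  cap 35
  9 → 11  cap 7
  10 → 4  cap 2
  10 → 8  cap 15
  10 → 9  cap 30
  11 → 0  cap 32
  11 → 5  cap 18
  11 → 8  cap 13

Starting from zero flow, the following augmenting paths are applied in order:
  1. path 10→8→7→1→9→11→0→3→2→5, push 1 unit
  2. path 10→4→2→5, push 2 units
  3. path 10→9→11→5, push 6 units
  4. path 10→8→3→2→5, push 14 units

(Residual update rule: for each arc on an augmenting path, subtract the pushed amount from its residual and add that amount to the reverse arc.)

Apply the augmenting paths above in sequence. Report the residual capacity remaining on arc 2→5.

Residual capacity of (2,5): 18

after path 1 (10→8→7→1→9→11→0→3→2→5, push 1): res(2,5)=34
after path 2 (10→4→2→5, push 2): res(2,5)=32
after path 3 (10→9→11→5, push 6): res(2,5)=32
after path 4 (10→8→3→2→5, push 14): res(2,5)=18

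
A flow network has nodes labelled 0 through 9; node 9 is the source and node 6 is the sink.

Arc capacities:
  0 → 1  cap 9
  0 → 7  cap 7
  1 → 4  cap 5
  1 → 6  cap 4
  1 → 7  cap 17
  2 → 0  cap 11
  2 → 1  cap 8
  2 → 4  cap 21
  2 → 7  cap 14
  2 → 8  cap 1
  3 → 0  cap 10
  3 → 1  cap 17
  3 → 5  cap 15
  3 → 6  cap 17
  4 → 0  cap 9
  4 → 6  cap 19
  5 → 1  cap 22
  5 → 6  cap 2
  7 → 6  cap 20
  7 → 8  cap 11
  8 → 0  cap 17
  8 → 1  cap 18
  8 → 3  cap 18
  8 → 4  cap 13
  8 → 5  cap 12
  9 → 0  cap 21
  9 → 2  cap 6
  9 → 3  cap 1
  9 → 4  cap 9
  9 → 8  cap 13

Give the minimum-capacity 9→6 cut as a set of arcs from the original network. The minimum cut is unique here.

Min-cut arcs: {(0,1), (0,7), (9,2), (9,3), (9,4), (9,8)} (total capacity 45)

augment #1: 9→3→6 push 1
augment #2: 9→4→6 push 9
augment #3: 9→0→1→6 push 4
augment #4: 9→0→7→6 push 7
augment #5: 9→2→4→6 push 6
augment #6: 9→8→3→6 push 13
augment #7: 9→0→1→4→6 push 4
augment #8: 9→0→1→7→6 push 1
max flow = 45; residual-reachable set from 9 gives S-side
cut edges (S→T): {(0,1), (0,7), (9,2), (9,3), (9,4), (9,8)} total cap 45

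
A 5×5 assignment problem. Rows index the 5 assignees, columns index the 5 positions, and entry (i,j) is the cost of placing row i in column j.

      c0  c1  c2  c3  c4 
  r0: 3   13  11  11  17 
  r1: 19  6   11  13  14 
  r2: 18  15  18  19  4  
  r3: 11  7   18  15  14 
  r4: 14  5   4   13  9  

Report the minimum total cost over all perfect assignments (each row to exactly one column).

Minimum assignment cost: 31

optimal assignment: row0→col0 (cost 3), row1→col3 (cost 13), row2→col4 (cost 4), row3→col1 (cost 7), row4→col2 (cost 4)
total = 3 + 13 + 4 + 7 + 4 = 31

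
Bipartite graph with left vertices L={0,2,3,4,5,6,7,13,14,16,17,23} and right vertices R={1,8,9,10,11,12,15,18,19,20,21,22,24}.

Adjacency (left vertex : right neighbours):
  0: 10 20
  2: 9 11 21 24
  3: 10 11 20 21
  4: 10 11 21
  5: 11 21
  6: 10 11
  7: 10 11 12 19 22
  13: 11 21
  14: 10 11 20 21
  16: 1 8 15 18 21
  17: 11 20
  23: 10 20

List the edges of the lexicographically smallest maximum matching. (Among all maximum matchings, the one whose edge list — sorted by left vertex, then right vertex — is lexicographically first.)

|M| = 7 (so the lex-smallest maximum matching has 7 edges)
process left vertices in ascending order; for each, take the smallest-labelled available neighbour that still permits 7 edges overall, or leave it unmatched if none does
lex-smallest matching: {0-10, 2-9, 3-11, 4-21, 7-12, 14-20, 16-1}

Lex-smallest maximum matching: {(0,10), (2,9), (3,11), (4,21), (7,12), (14,20), (16,1)}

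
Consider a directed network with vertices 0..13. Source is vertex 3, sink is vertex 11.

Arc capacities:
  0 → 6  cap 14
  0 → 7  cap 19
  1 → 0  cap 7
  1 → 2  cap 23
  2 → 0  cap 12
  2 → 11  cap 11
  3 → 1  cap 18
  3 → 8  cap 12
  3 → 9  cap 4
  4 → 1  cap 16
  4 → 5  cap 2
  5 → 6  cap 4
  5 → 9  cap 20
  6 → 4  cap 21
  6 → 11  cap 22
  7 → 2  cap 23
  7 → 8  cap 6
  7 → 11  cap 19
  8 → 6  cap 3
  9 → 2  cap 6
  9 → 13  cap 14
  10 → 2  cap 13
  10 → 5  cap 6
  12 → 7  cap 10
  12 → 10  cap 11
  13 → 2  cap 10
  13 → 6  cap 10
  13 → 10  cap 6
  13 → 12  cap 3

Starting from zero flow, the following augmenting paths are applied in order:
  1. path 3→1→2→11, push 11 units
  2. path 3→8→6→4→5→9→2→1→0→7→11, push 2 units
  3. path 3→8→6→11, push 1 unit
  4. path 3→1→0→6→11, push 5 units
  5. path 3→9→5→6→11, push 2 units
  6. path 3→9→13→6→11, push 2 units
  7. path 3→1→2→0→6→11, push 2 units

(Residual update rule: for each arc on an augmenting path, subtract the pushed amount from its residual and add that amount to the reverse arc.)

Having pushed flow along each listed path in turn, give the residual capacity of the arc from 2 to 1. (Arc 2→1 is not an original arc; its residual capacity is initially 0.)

Residual capacity of (2,1): 11

after path 1 (3→1→2→11, push 11): res(2,1)=11
after path 2 (3→8→6→4→5→9→2→1→0→7→11, push 2): res(2,1)=9
after path 3 (3→8→6→11, push 1): res(2,1)=9
after path 4 (3→1→0→6→11, push 5): res(2,1)=9
after path 5 (3→9→5→6→11, push 2): res(2,1)=9
after path 6 (3→9→13→6→11, push 2): res(2,1)=9
after path 7 (3→1→2→0→6→11, push 2): res(2,1)=11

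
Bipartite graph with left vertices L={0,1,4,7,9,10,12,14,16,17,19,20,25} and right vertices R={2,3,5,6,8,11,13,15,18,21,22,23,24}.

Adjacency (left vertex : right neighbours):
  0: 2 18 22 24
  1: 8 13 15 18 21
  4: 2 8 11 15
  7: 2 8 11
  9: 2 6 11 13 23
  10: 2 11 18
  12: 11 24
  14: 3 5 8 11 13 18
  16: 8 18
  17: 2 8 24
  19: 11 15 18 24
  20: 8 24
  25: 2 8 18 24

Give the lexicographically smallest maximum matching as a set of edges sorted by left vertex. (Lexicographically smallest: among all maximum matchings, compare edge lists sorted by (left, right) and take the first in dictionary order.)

|M| = 10 (so the lex-smallest maximum matching has 10 edges)
process left vertices in ascending order; for each, take the smallest-labelled available neighbour that still permits 10 edges overall, or leave it unmatched if none does
lex-smallest matching: {0-22, 1-13, 4-2, 7-8, 9-6, 10-11, 12-24, 14-3, 16-18, 19-15}

Lex-smallest maximum matching: {(0,22), (1,13), (4,2), (7,8), (9,6), (10,11), (12,24), (14,3), (16,18), (19,15)}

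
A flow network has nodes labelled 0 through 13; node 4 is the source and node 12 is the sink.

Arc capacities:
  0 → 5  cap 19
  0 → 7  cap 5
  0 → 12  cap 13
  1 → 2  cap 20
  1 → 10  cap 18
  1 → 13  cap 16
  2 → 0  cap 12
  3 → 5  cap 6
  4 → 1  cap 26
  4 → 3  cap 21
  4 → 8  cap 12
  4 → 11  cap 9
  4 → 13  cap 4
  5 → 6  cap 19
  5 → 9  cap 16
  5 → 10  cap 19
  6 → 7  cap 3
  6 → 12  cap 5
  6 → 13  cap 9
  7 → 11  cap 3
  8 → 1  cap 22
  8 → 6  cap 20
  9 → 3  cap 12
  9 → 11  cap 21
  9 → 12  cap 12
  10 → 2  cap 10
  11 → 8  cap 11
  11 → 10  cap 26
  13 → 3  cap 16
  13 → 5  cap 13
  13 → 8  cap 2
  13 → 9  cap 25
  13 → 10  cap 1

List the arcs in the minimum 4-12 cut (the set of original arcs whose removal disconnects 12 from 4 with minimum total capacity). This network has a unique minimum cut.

Min-cut arcs: {(2,0), (6,12), (9,12)} (total capacity 29)

augment #1: 4→8→6→12 push 5
augment #2: 4→13→9→12 push 4
augment #3: 4→1→2→0→12 push 12
augment #4: 4→1→13→9→12 push 8
max flow = 29; residual-reachable set from 4 gives S-side
cut edges (S→T): {(2,0), (6,12), (9,12)} total cap 29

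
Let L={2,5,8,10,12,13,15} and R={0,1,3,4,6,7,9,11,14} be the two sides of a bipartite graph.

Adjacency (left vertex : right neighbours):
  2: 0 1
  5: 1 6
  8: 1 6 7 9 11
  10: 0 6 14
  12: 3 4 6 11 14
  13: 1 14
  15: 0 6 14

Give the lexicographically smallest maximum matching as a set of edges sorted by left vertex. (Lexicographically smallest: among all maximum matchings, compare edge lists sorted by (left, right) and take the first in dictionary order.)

Lex-smallest maximum matching: {(2,0), (5,1), (8,7), (10,6), (12,3), (13,14)}

|M| = 6 (so the lex-smallest maximum matching has 6 edges)
process left vertices in ascending order; for each, take the smallest-labelled available neighbour that still permits 6 edges overall, or leave it unmatched if none does
lex-smallest matching: {2-0, 5-1, 8-7, 10-6, 12-3, 13-14}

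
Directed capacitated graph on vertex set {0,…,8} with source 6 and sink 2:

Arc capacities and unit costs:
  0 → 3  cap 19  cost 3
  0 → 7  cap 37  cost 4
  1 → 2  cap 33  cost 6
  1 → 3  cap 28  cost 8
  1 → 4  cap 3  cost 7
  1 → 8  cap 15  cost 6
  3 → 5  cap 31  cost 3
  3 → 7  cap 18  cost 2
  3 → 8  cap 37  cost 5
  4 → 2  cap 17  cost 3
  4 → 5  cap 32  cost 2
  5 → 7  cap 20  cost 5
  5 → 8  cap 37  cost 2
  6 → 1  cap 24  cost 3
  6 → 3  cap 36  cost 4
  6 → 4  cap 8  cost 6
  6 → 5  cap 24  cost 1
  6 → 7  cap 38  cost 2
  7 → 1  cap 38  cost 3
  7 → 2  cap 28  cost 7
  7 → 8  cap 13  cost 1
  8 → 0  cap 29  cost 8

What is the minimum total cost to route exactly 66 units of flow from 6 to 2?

shortest-cost path #1: 6→7→2 push 28 @ unit cost 9 (adds 252)
shortest-cost path #2: 6→1→2 push 24 @ unit cost 9 (adds 216)
shortest-cost path #3: 6→4→2 push 8 @ unit cost 9 (adds 72)
shortest-cost path #4: 6→7→1→2 push 6 @ unit cost 11 (adds 66)
total cost = 606

Minimum cost for 66 units: 606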